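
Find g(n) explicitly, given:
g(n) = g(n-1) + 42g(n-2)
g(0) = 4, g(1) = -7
Characteristic equation: x² - x - 42 = 0, which factors as (x - (-6))(x - (7)) = 0.
Roots r₁ = -6, r₂ = 7 (distinct).
General solution: g(n) = A·(-6)^n + B·(7)^n.
From g(0) = 4: A + B = 4.
From g(1) = -7: -6A + 7B = -7.
Solving: A = \frac{35}{13}, B = \frac{17}{13}.
So g(n) = \frac{35 \left(-6\right)^{n}}{13} + \frac{17 \cdot 7^{n}}{13}.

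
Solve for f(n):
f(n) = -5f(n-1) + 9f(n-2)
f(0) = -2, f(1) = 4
Characteristic equation: x² + 5x - 9 = 0.
Discriminant Δ = (-5)² + 4·(9) = 61.
Roots r₁,₂ = (-5 ± √61)/2, so r₁ = - \frac{5}{2} + \frac{\sqrt{61}}{2}, r₂ = - \frac{\sqrt{61}}{2} - \frac{5}{2}.
General solution: f(n) = A·r₁^n + B·r₂^n.
From the initial conditions, A + B = -2 and r₁A + r₂B = 4.
Since r₁ - r₂ = √61: A = (4 - (-2)r₂)/√61 = -1 - \frac{\sqrt{61}}{61}, and B = -2 - A = -1 + \frac{\sqrt{61}}{61}.
So f(n) = \left(-1 - \frac{\sqrt{61}}{61}\right)\left(- \frac{5}{2} + \frac{\sqrt{61}}{2}\right)^n + \left(-1 + \frac{\sqrt{61}}{61}\right)\left(- \frac{\sqrt{61}}{2} - \frac{5}{2}\right)^n.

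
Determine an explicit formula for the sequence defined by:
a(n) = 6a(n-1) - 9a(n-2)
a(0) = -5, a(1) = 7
Characteristic equation: x² - 6x + 9 = 0, which is (x - (3))².
Repeated root r = 3.
General solution: a(n) = (A + Bn)·(3)^n.
From a(0) = -5: A = -5.
From a(1) = 7: (A + B)·(3) = 7 ⇒ B = \frac{22}{3}.
So a(n) = \left(\frac{22 n}{3} - 5\right) \cdot (3)^n.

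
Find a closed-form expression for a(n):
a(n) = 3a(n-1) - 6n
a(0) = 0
First-order linear with linear forcing.
Homogeneous solution: a_h(n) = A·(3)^n.
Try particular a_p(n) = pn + q. Substituting:
  pn + q = 3(p(n-1) + q) - 6n.
Matching the n-coefficient: p = 3p - 6 ⇒ p = 3.
Matching constants: q = -3p + 3q ⇒ q = \frac{9}{2}.
General: a(n) = A·(3)^n + 3 n + \frac{9}{2}.
Apply a(0) = 0: A + \frac{9}{2} = 0 ⇒ A = - \frac{9}{2}.
So a(n) = - \frac{9 \cdot 3^{n}}{2} + 3 n + \frac{9}{2}.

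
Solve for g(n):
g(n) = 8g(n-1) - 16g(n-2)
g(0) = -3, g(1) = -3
Characteristic equation: x² - 8x + 16 = 0, which is (x - (4))².
Repeated root r = 4.
General solution: g(n) = (A + Bn)·(4)^n.
From g(0) = -3: A = -3.
From g(1) = -3: (A + B)·(4) = -3 ⇒ B = \frac{9}{4}.
So g(n) = \left(\frac{9 n}{4} - 3\right) \cdot (4)^n.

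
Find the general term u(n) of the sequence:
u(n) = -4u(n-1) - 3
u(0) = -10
First-order linear non-homogeneous.
Homogeneous solution: u_h(n) = A·(-4)^n.
Try constant particular solution u_p = K: K = -4K - 3 ⇒ K = - \frac{3}{5}.
General: u(n) = A·(-4)^n - \frac{3}{5}.
Apply u(0) = -10: A - \frac{3}{5} = -10 ⇒ A = - \frac{47}{5}.
So u(n) = - \frac{47 \left(-4\right)^{n}}{5} - \frac{3}{5}.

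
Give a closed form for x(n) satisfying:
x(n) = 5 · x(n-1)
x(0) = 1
Pure geometric recurrence with ratio 5.
By induction x(n) = x(0) · (5)^n = 5^{n}.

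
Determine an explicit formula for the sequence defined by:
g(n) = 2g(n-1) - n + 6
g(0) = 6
First-order linear with linear forcing.
Homogeneous solution: g_h(n) = A·(2)^n.
Try particular g_p(n) = pn + q. Substituting:
  pn + q = 2(p(n-1) + q) - n + 6.
Matching the n-coefficient: p = 2p - 1 ⇒ p = 1.
Matching constants: q = -2p + 2q + 6 ⇒ q = -4.
General: g(n) = A·(2)^n + n - 4.
Apply g(0) = 6: A - 4 = 6 ⇒ A = 10.
So g(n) = 10 \cdot 2^{n} + n - 4.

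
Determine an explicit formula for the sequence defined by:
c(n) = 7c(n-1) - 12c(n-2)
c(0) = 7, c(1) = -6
Characteristic equation: x² - 7x + 12 = 0, which factors as (x - (4))(x - (3)) = 0.
Roots r₁ = 4, r₂ = 3 (distinct).
General solution: c(n) = A·(4)^n + B·(3)^n.
From c(0) = 7: A + B = 7.
From c(1) = -6: 4A + 3B = -6.
Solving: A = -27, B = 34.
So c(n) = 34 \cdot 3^{n} - 27 \cdot 4^{n}.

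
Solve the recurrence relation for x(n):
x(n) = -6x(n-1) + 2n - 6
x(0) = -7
First-order linear with linear forcing.
Homogeneous solution: x_h(n) = A·(-6)^n.
Try particular x_p(n) = pn + q. Substituting:
  pn + q = -6(p(n-1) + q) + 2n - 6.
Matching the n-coefficient: p = -6p + 2 ⇒ p = \frac{2}{7}.
Matching constants: q = 6p - 6q - 6 ⇒ q = - \frac{30}{49}.
General: x(n) = A·(-6)^n + \frac{2 n}{7} - \frac{30}{49}.
Apply x(0) = -7: A - \frac{30}{49} = -7 ⇒ A = - \frac{313}{49}.
So x(n) = - \frac{313 \left(-6\right)^{n}}{49} + \frac{2 n}{7} - \frac{30}{49}.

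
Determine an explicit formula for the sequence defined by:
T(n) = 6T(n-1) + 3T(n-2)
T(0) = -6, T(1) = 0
Characteristic equation: x² - 6x - 3 = 0.
Discriminant Δ = (6)² + 4·(3) = 48.
Roots r₁,₂ = (6 ± √48)/2, so r₁ = 3 + 2 \sqrt{3}, r₂ = 3 - 2 \sqrt{3}.
General solution: T(n) = A·r₁^n + B·r₂^n.
From the initial conditions, A + B = -6 and r₁A + r₂B = 0.
Since r₁ - r₂ = √48: A = (0 - (-6)r₂)/√48 = -3 + \frac{3 \sqrt{3}}{2}, and B = -6 - A = -3 - \frac{3 \sqrt{3}}{2}.
So T(n) = \left(-3 + \frac{3 \sqrt{3}}{2}\right)\left(3 + 2 \sqrt{3}\right)^n + \left(-3 - \frac{3 \sqrt{3}}{2}\right)\left(3 - 2 \sqrt{3}\right)^n.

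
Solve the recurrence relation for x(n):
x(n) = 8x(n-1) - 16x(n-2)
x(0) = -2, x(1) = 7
Characteristic equation: x² - 8x + 16 = 0, which is (x - (4))².
Repeated root r = 4.
General solution: x(n) = (A + Bn)·(4)^n.
From x(0) = -2: A = -2.
From x(1) = 7: (A + B)·(4) = 7 ⇒ B = \frac{15}{4}.
So x(n) = \left(\frac{15 n}{4} - 2\right) \cdot (4)^n.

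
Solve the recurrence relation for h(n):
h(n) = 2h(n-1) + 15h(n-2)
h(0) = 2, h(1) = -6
Characteristic equation: x² - 2x - 15 = 0, which factors as (x - (5))(x - (-3)) = 0.
Roots r₁ = 5, r₂ = -3 (distinct).
General solution: h(n) = A·(5)^n + B·(-3)^n.
From h(0) = 2: A + B = 2.
From h(1) = -6: 5A - 3B = -6.
Solving: A = 0, B = 2.
So h(n) = 2 \left(-3\right)^{n}.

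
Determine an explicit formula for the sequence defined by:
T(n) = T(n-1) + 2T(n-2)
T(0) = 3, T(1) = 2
Characteristic equation: x² - x - 2 = 0, which factors as (x - (-1))(x - (2)) = 0.
Roots r₁ = -1, r₂ = 2 (distinct).
General solution: T(n) = A·(-1)^n + B·(2)^n.
From T(0) = 3: A + B = 3.
From T(1) = 2: -A + 2B = 2.
Solving: A = \frac{4}{3}, B = \frac{5}{3}.
So T(n) = \frac{4 \left(-1\right)^{n}}{3} + \frac{5 \cdot 2^{n}}{3}.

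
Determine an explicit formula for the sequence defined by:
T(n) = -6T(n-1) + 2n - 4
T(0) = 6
First-order linear with linear forcing.
Homogeneous solution: T_h(n) = A·(-6)^n.
Try particular T_p(n) = pn + q. Substituting:
  pn + q = -6(p(n-1) + q) + 2n - 4.
Matching the n-coefficient: p = -6p + 2 ⇒ p = \frac{2}{7}.
Matching constants: q = 6p - 6q - 4 ⇒ q = - \frac{16}{49}.
General: T(n) = A·(-6)^n + \frac{2 n}{7} - \frac{16}{49}.
Apply T(0) = 6: A - \frac{16}{49} = 6 ⇒ A = \frac{310}{49}.
So T(n) = \frac{310 \left(-6\right)^{n}}{49} + \frac{2 n}{7} - \frac{16}{49}.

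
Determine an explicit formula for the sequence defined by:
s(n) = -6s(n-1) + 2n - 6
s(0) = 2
First-order linear with linear forcing.
Homogeneous solution: s_h(n) = A·(-6)^n.
Try particular s_p(n) = pn + q. Substituting:
  pn + q = -6(p(n-1) + q) + 2n - 6.
Matching the n-coefficient: p = -6p + 2 ⇒ p = \frac{2}{7}.
Matching constants: q = 6p - 6q - 6 ⇒ q = - \frac{30}{49}.
General: s(n) = A·(-6)^n + \frac{2 n}{7} - \frac{30}{49}.
Apply s(0) = 2: A - \frac{30}{49} = 2 ⇒ A = \frac{128}{49}.
So s(n) = \frac{128 \left(-6\right)^{n}}{49} + \frac{2 n}{7} - \frac{30}{49}.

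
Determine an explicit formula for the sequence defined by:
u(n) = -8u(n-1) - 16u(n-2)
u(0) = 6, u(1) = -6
Characteristic equation: x² + 8x + 16 = 0, which is (x - (-4))².
Repeated root r = -4.
General solution: u(n) = (A + Bn)·(-4)^n.
From u(0) = 6: A = 6.
From u(1) = -6: (A + B)·(-4) = -6 ⇒ B = - \frac{9}{2}.
So u(n) = \left(6 - \frac{9 n}{2}\right) \cdot (-4)^n.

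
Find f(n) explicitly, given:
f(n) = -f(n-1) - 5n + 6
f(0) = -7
First-order linear with linear forcing.
Homogeneous solution: f_h(n) = A·(-1)^n.
Try particular f_p(n) = pn + q. Substituting:
  pn + q = -(p(n-1) + q) - 5n + 6.
Matching the n-coefficient: p = -p - 5 ⇒ p = - \frac{5}{2}.
Matching constants: q = p - q + 6 ⇒ q = \frac{7}{4}.
General: f(n) = A·(-1)^n - \frac{5 n}{2} + \frac{7}{4}.
Apply f(0) = -7: A + \frac{7}{4} = -7 ⇒ A = - \frac{35}{4}.
So f(n) = - \frac{35 \left(-1\right)^{n}}{4} - \frac{5 n}{2} + \frac{7}{4}.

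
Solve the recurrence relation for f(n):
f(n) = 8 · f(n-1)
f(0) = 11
Pure geometric recurrence with ratio 8.
By induction f(n) = f(0) · (8)^n = 11 \cdot 8^{n}.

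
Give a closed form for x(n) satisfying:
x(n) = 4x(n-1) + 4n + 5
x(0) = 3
First-order linear with linear forcing.
Homogeneous solution: x_h(n) = A·(4)^n.
Try particular x_p(n) = pn + q. Substituting:
  pn + q = 4(p(n-1) + q) + 4n + 5.
Matching the n-coefficient: p = 4p + 4 ⇒ p = - \frac{4}{3}.
Matching constants: q = -4p + 4q + 5 ⇒ q = - \frac{31}{9}.
General: x(n) = A·(4)^n - \frac{4 n}{3} - \frac{31}{9}.
Apply x(0) = 3: A - \frac{31}{9} = 3 ⇒ A = \frac{58}{9}.
So x(n) = \frac{58 \cdot 4^{n}}{9} - \frac{4 n}{3} - \frac{31}{9}.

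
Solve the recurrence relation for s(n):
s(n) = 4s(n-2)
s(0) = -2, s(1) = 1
Characteristic equation: x² - 4 = 0, which factors as (x - (2))(x - (-2)) = 0.
Roots r₁ = 2, r₂ = -2 (distinct).
General solution: s(n) = A·(2)^n + B·(-2)^n.
From s(0) = -2: A + B = -2.
From s(1) = 1: 2A - 2B = 1.
Solving: A = - \frac{3}{4}, B = - \frac{5}{4}.
So s(n) = - \frac{5 \left(-2\right)^{n}}{4} - \frac{3 \cdot 2^{n}}{4}.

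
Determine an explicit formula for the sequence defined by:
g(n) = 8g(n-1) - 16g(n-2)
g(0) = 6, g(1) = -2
Characteristic equation: x² - 8x + 16 = 0, which is (x - (4))².
Repeated root r = 4.
General solution: g(n) = (A + Bn)·(4)^n.
From g(0) = 6: A = 6.
From g(1) = -2: (A + B)·(4) = -2 ⇒ B = - \frac{13}{2}.
So g(n) = \left(6 - \frac{13 n}{2}\right) \cdot (4)^n.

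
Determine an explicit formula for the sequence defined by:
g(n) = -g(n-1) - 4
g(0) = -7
First-order linear non-homogeneous.
Homogeneous solution: g_h(n) = A·(-1)^n.
Try constant particular solution g_p = K: K = -K - 4 ⇒ K = -2.
General: g(n) = A·(-1)^n - 2.
Apply g(0) = -7: A - 2 = -7 ⇒ A = -5.
So g(n) = - 5 \left(-1\right)^{n} - 2.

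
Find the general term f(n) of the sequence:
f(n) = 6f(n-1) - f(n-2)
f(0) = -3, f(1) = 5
Characteristic equation: x² - 6x + 1 = 0.
Discriminant Δ = (6)² + 4·(-1) = 32.
Roots r₁,₂ = (6 ± √32)/2, so r₁ = 2 \sqrt{2} + 3, r₂ = 3 - 2 \sqrt{2}.
General solution: f(n) = A·r₁^n + B·r₂^n.
From the initial conditions, A + B = -3 and r₁A + r₂B = 5.
Since r₁ - r₂ = √32: A = (5 - (-3)r₂)/√32 = - \frac{3}{2} + \frac{7 \sqrt{2}}{4}, and B = -3 - A = - \frac{7 \sqrt{2}}{4} - \frac{3}{2}.
So f(n) = \left(- \frac{3}{2} + \frac{7 \sqrt{2}}{4}\right)\left(2 \sqrt{2} + 3\right)^n + \left(- \frac{7 \sqrt{2}}{4} - \frac{3}{2}\right)\left(3 - 2 \sqrt{2}\right)^n.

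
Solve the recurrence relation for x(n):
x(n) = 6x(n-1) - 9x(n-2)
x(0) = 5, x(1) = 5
Characteristic equation: x² - 6x + 9 = 0, which is (x - (3))².
Repeated root r = 3.
General solution: x(n) = (A + Bn)·(3)^n.
From x(0) = 5: A = 5.
From x(1) = 5: (A + B)·(3) = 5 ⇒ B = - \frac{10}{3}.
So x(n) = \left(5 - \frac{10 n}{3}\right) \cdot (3)^n.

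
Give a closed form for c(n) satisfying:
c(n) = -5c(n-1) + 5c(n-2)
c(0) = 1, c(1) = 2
Characteristic equation: x² + 5x - 5 = 0.
Discriminant Δ = (-5)² + 4·(5) = 45.
Roots r₁,₂ = (-5 ± √45)/2, so r₁ = - \frac{5}{2} + \frac{3 \sqrt{5}}{2}, r₂ = - \frac{3 \sqrt{5}}{2} - \frac{5}{2}.
General solution: c(n) = A·r₁^n + B·r₂^n.
From the initial conditions, A + B = 1 and r₁A + r₂B = 2.
Since r₁ - r₂ = √45: A = (2 - (1)r₂)/√45 = \frac{1}{2} + \frac{3 \sqrt{5}}{10}, and B = 1 - A = \frac{1}{2} - \frac{3 \sqrt{5}}{10}.
So c(n) = \left(\frac{1}{2} + \frac{3 \sqrt{5}}{10}\right)\left(- \frac{5}{2} + \frac{3 \sqrt{5}}{2}\right)^n + \left(\frac{1}{2} - \frac{3 \sqrt{5}}{10}\right)\left(- \frac{3 \sqrt{5}}{2} - \frac{5}{2}\right)^n.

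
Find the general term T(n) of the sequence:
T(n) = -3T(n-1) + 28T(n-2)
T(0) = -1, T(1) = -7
Characteristic equation: x² + 3x - 28 = 0, which factors as (x - (-7))(x - (4)) = 0.
Roots r₁ = -7, r₂ = 4 (distinct).
General solution: T(n) = A·(-7)^n + B·(4)^n.
From T(0) = -1: A + B = -1.
From T(1) = -7: -7A + 4B = -7.
Solving: A = \frac{3}{11}, B = - \frac{14}{11}.
So T(n) = \frac{3 \left(-7\right)^{n}}{11} - \frac{14 \cdot 4^{n}}{11}.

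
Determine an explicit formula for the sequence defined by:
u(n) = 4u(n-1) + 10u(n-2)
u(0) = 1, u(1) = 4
Characteristic equation: x² - 4x - 10 = 0.
Discriminant Δ = (4)² + 4·(10) = 56.
Roots r₁,₂ = (4 ± √56)/2, so r₁ = 2 + \sqrt{14}, r₂ = 2 - \sqrt{14}.
General solution: u(n) = A·r₁^n + B·r₂^n.
From the initial conditions, A + B = 1 and r₁A + r₂B = 4.
Since r₁ - r₂ = √56: A = (4 - (1)r₂)/√56 = \frac{\sqrt{14}}{14} + \frac{1}{2}, and B = 1 - A = \frac{1}{2} - \frac{\sqrt{14}}{14}.
So u(n) = \left(\frac{\sqrt{14}}{14} + \frac{1}{2}\right)\left(2 + \sqrt{14}\right)^n + \left(\frac{1}{2} - \frac{\sqrt{14}}{14}\right)\left(2 - \sqrt{14}\right)^n.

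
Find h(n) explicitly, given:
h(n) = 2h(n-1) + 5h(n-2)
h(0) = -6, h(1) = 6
Characteristic equation: x² - 2x - 5 = 0.
Discriminant Δ = (2)² + 4·(5) = 24.
Roots r₁,₂ = (2 ± √24)/2, so r₁ = 1 + \sqrt{6}, r₂ = 1 - \sqrt{6}.
General solution: h(n) = A·r₁^n + B·r₂^n.
From the initial conditions, A + B = -6 and r₁A + r₂B = 6.
Since r₁ - r₂ = √24: A = (6 - (-6)r₂)/√24 = -3 + \sqrt{6}, and B = -6 - A = -3 - \sqrt{6}.
So h(n) = \left(-3 + \sqrt{6}\right)\left(1 + \sqrt{6}\right)^n + \left(-3 - \sqrt{6}\right)\left(1 - \sqrt{6}\right)^n.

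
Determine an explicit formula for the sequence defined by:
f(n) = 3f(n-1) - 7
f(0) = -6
First-order linear non-homogeneous.
Homogeneous solution: f_h(n) = A·(3)^n.
Try constant particular solution f_p = K: K = 3K - 7 ⇒ K = \frac{7}{2}.
General: f(n) = A·(3)^n + \frac{7}{2}.
Apply f(0) = -6: A + \frac{7}{2} = -6 ⇒ A = - \frac{19}{2}.
So f(n) = \frac{7}{2} - \frac{19 \cdot 3^{n}}{2}.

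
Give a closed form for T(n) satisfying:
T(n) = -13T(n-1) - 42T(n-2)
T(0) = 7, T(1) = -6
Characteristic equation: x² + 13x + 42 = 0, which factors as (x - (-6))(x - (-7)) = 0.
Roots r₁ = -6, r₂ = -7 (distinct).
General solution: T(n) = A·(-6)^n + B·(-7)^n.
From T(0) = 7: A + B = 7.
From T(1) = -6: -6A - 7B = -6.
Solving: A = 43, B = -36.
So T(n) = 43 \left(-6\right)^{n} - 36 \left(-7\right)^{n}.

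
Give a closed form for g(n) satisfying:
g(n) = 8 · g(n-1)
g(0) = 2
Pure geometric recurrence with ratio 8.
By induction g(n) = g(0) · (8)^n = 2 \cdot 8^{n}.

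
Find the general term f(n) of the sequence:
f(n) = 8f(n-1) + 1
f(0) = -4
First-order linear non-homogeneous.
Homogeneous solution: f_h(n) = A·(8)^n.
Try constant particular solution f_p = K: K = 8K + 1 ⇒ K = - \frac{1}{7}.
General: f(n) = A·(8)^n - \frac{1}{7}.
Apply f(0) = -4: A - \frac{1}{7} = -4 ⇒ A = - \frac{27}{7}.
So f(n) = - \frac{27 \cdot 8^{n}}{7} - \frac{1}{7}.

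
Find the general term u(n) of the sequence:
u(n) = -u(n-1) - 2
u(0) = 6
First-order linear non-homogeneous.
Homogeneous solution: u_h(n) = A·(-1)^n.
Try constant particular solution u_p = K: K = -K - 2 ⇒ K = -1.
General: u(n) = A·(-1)^n - 1.
Apply u(0) = 6: A - 1 = 6 ⇒ A = 7.
So u(n) = 7 \left(-1\right)^{n} - 1.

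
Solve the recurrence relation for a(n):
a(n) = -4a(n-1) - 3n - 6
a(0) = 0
First-order linear with linear forcing.
Homogeneous solution: a_h(n) = A·(-4)^n.
Try particular a_p(n) = pn + q. Substituting:
  pn + q = -4(p(n-1) + q) - 3n - 6.
Matching the n-coefficient: p = -4p - 3 ⇒ p = - \frac{3}{5}.
Matching constants: q = 4p - 4q - 6 ⇒ q = - \frac{42}{25}.
General: a(n) = A·(-4)^n - \frac{3 n}{5} - \frac{42}{25}.
Apply a(0) = 0: A - \frac{42}{25} = 0 ⇒ A = \frac{42}{25}.
So a(n) = \frac{42 \left(-4\right)^{n}}{25} - \frac{3 n}{5} - \frac{42}{25}.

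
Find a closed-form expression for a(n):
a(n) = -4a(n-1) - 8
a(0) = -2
First-order linear non-homogeneous.
Homogeneous solution: a_h(n) = A·(-4)^n.
Try constant particular solution a_p = K: K = -4K - 8 ⇒ K = - \frac{8}{5}.
General: a(n) = A·(-4)^n - \frac{8}{5}.
Apply a(0) = -2: A - \frac{8}{5} = -2 ⇒ A = - \frac{2}{5}.
So a(n) = - \frac{2 \left(-4\right)^{n}}{5} - \frac{8}{5}.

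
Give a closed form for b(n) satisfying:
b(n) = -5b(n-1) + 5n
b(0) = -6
First-order linear with linear forcing.
Homogeneous solution: b_h(n) = A·(-5)^n.
Try particular b_p(n) = pn + q. Substituting:
  pn + q = -5(p(n-1) + q) + 5n.
Matching the n-coefficient: p = -5p + 5 ⇒ p = \frac{5}{6}.
Matching constants: q = 5p - 5q ⇒ q = \frac{25}{36}.
General: b(n) = A·(-5)^n + \frac{5 n}{6} + \frac{25}{36}.
Apply b(0) = -6: A + \frac{25}{36} = -6 ⇒ A = - \frac{241}{36}.
So b(n) = - \frac{241 \left(-5\right)^{n}}{36} + \frac{5 n}{6} + \frac{25}{36}.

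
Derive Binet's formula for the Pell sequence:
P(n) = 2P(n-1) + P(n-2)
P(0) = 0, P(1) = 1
This is the Pell sequence.
Characteristic equation: x² - 2x - 1 = 0; roots r₁ = 1 + \sqrt{2}, r₂ = 1 - \sqrt{2}.
General: P(n) = A·r₁^n + B·r₂^n. Solving with P(0)=0, P(1)=1 gives A = \frac{\sqrt{2}}{4}, B = - \frac{\sqrt{2}}{4}.
So P(n) = \frac{\sqrt{2} \left(- \left(1 - \sqrt{2}\right)^{n} + \left(1 + \sqrt{2}\right)^{n}\right)}{4}.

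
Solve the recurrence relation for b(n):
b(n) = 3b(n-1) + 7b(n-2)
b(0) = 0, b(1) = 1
Characteristic equation: x² - 3x - 7 = 0.
Discriminant Δ = (3)² + 4·(7) = 37.
Roots r₁,₂ = (3 ± √37)/2, so r₁ = \frac{3}{2} + \frac{\sqrt{37}}{2}, r₂ = \frac{3}{2} - \frac{\sqrt{37}}{2}.
General solution: b(n) = A·r₁^n + B·r₂^n.
From the initial conditions, A + B = 0 and r₁A + r₂B = 1.
Since r₁ - r₂ = √37: A = (1 - (0)r₂)/√37 = \frac{\sqrt{37}}{37}, and B = 0 - A = - \frac{\sqrt{37}}{37}.
So b(n) = \left(\frac{\sqrt{37}}{37}\right)\left(\frac{3}{2} + \frac{\sqrt{37}}{2}\right)^n + \left(- \frac{\sqrt{37}}{37}\right)\left(\frac{3}{2} - \frac{\sqrt{37}}{2}\right)^n.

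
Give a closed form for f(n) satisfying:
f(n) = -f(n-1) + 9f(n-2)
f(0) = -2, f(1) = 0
Characteristic equation: x² + x - 9 = 0.
Discriminant Δ = (-1)² + 4·(9) = 37.
Roots r₁,₂ = (-1 ± √37)/2, so r₁ = - \frac{1}{2} + \frac{\sqrt{37}}{2}, r₂ = - \frac{\sqrt{37}}{2} - \frac{1}{2}.
General solution: f(n) = A·r₁^n + B·r₂^n.
From the initial conditions, A + B = -2 and r₁A + r₂B = 0.
Since r₁ - r₂ = √37: A = (0 - (-2)r₂)/√37 = -1 - \frac{\sqrt{37}}{37}, and B = -2 - A = -1 + \frac{\sqrt{37}}{37}.
So f(n) = \left(-1 - \frac{\sqrt{37}}{37}\right)\left(- \frac{1}{2} + \frac{\sqrt{37}}{2}\right)^n + \left(-1 + \frac{\sqrt{37}}{37}\right)\left(- \frac{\sqrt{37}}{2} - \frac{1}{2}\right)^n.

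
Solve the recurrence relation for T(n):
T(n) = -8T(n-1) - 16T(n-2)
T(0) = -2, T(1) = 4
Characteristic equation: x² + 8x + 16 = 0, which is (x - (-4))².
Repeated root r = -4.
General solution: T(n) = (A + Bn)·(-4)^n.
From T(0) = -2: A = -2.
From T(1) = 4: (A + B)·(-4) = 4 ⇒ B = 1.
So T(n) = \left(n - 2\right) \cdot (-4)^n.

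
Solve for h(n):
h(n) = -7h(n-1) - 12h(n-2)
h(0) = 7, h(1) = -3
Characteristic equation: x² + 7x + 12 = 0, which factors as (x - (-3))(x - (-4)) = 0.
Roots r₁ = -3, r₂ = -4 (distinct).
General solution: h(n) = A·(-3)^n + B·(-4)^n.
From h(0) = 7: A + B = 7.
From h(1) = -3: -3A - 4B = -3.
Solving: A = 25, B = -18.
So h(n) = 25 \left(-3\right)^{n} - 18 \left(-4\right)^{n}.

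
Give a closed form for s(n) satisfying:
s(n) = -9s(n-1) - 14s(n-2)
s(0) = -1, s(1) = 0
Characteristic equation: x² + 9x + 14 = 0, which factors as (x - (-7))(x - (-2)) = 0.
Roots r₁ = -7, r₂ = -2 (distinct).
General solution: s(n) = A·(-7)^n + B·(-2)^n.
From s(0) = -1: A + B = -1.
From s(1) = 0: -7A - 2B = 0.
Solving: A = \frac{2}{5}, B = - \frac{7}{5}.
So s(n) = - \frac{7 \left(-2\right)^{n}}{5} + \frac{2 \left(-7\right)^{n}}{5}.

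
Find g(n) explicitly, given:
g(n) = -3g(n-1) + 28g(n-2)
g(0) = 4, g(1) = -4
Characteristic equation: x² + 3x - 28 = 0, which factors as (x - (4))(x - (-7)) = 0.
Roots r₁ = 4, r₂ = -7 (distinct).
General solution: g(n) = A·(4)^n + B·(-7)^n.
From g(0) = 4: A + B = 4.
From g(1) = -4: 4A - 7B = -4.
Solving: A = \frac{24}{11}, B = \frac{20}{11}.
So g(n) = \frac{20 \left(-7\right)^{n}}{11} + \frac{24 \cdot 4^{n}}{11}.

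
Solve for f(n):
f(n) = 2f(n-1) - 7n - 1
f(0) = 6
First-order linear with linear forcing.
Homogeneous solution: f_h(n) = A·(2)^n.
Try particular f_p(n) = pn + q. Substituting:
  pn + q = 2(p(n-1) + q) - 7n - 1.
Matching the n-coefficient: p = 2p - 7 ⇒ p = 7.
Matching constants: q = -2p + 2q - 1 ⇒ q = 15.
General: f(n) = A·(2)^n + 7 n + 15.
Apply f(0) = 6: A + 15 = 6 ⇒ A = -9.
So f(n) = - 9 \cdot 2^{n} + 7 n + 15.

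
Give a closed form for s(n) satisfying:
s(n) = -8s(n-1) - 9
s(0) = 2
First-order linear non-homogeneous.
Homogeneous solution: s_h(n) = A·(-8)^n.
Try constant particular solution s_p = K: K = -8K - 9 ⇒ K = -1.
General: s(n) = A·(-8)^n - 1.
Apply s(0) = 2: A - 1 = 2 ⇒ A = 3.
So s(n) = 3 \left(-8\right)^{n} - 1.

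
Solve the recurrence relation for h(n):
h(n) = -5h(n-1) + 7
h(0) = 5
First-order linear non-homogeneous.
Homogeneous solution: h_h(n) = A·(-5)^n.
Try constant particular solution h_p = K: K = -5K + 7 ⇒ K = \frac{7}{6}.
General: h(n) = A·(-5)^n + \frac{7}{6}.
Apply h(0) = 5: A + \frac{7}{6} = 5 ⇒ A = \frac{23}{6}.
So h(n) = \frac{23 \left(-5\right)^{n}}{6} + \frac{7}{6}.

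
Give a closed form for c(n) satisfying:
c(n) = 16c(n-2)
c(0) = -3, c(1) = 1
Characteristic equation: x² - 16 = 0, which factors as (x - (-4))(x - (4)) = 0.
Roots r₁ = -4, r₂ = 4 (distinct).
General solution: c(n) = A·(-4)^n + B·(4)^n.
From c(0) = -3: A + B = -3.
From c(1) = 1: -4A + 4B = 1.
Solving: A = - \frac{13}{8}, B = - \frac{11}{8}.
So c(n) = - \frac{13 \left(-4\right)^{n}}{8} - \frac{11 \cdot 4^{n}}{8}.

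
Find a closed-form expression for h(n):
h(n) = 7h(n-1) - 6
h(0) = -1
First-order linear non-homogeneous.
Homogeneous solution: h_h(n) = A·(7)^n.
Try constant particular solution h_p = K: K = 7K - 6 ⇒ K = 1.
General: h(n) = A·(7)^n + 1.
Apply h(0) = -1: A + 1 = -1 ⇒ A = -2.
So h(n) = 1 - 2 \cdot 7^{n}.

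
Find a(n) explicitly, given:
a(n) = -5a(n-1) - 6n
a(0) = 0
First-order linear with linear forcing.
Homogeneous solution: a_h(n) = A·(-5)^n.
Try particular a_p(n) = pn + q. Substituting:
  pn + q = -5(p(n-1) + q) - 6n.
Matching the n-coefficient: p = -5p - 6 ⇒ p = -1.
Matching constants: q = 5p - 5q ⇒ q = - \frac{5}{6}.
General: a(n) = A·(-5)^n - n - \frac{5}{6}.
Apply a(0) = 0: A - \frac{5}{6} = 0 ⇒ A = \frac{5}{6}.
So a(n) = \frac{5 \left(-5\right)^{n}}{6} - n - \frac{5}{6}.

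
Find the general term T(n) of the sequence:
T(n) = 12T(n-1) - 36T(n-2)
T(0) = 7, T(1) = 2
Characteristic equation: x² - 12x + 36 = 0, which is (x - (6))².
Repeated root r = 6.
General solution: T(n) = (A + Bn)·(6)^n.
From T(0) = 7: A = 7.
From T(1) = 2: (A + B)·(6) = 2 ⇒ B = - \frac{20}{3}.
So T(n) = \left(7 - \frac{20 n}{3}\right) \cdot (6)^n.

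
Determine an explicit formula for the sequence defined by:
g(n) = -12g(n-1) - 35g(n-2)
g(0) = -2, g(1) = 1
Characteristic equation: x² + 12x + 35 = 0, which factors as (x - (-7))(x - (-5)) = 0.
Roots r₁ = -7, r₂ = -5 (distinct).
General solution: g(n) = A·(-7)^n + B·(-5)^n.
From g(0) = -2: A + B = -2.
From g(1) = 1: -7A - 5B = 1.
Solving: A = \frac{9}{2}, B = - \frac{13}{2}.
So g(n) = - \frac{13 \left(-5\right)^{n}}{2} + \frac{9 \left(-7\right)^{n}}{2}.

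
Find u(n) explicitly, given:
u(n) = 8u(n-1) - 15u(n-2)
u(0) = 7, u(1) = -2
Characteristic equation: x² - 8x + 15 = 0, which factors as (x - (5))(x - (3)) = 0.
Roots r₁ = 5, r₂ = 3 (distinct).
General solution: u(n) = A·(5)^n + B·(3)^n.
From u(0) = 7: A + B = 7.
From u(1) = -2: 5A + 3B = -2.
Solving: A = - \frac{23}{2}, B = \frac{37}{2}.
So u(n) = \frac{37 \cdot 3^{n}}{2} - \frac{23 \cdot 5^{n}}{2}.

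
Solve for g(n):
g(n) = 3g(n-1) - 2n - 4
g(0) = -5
First-order linear with linear forcing.
Homogeneous solution: g_h(n) = A·(3)^n.
Try particular g_p(n) = pn + q. Substituting:
  pn + q = 3(p(n-1) + q) - 2n - 4.
Matching the n-coefficient: p = 3p - 2 ⇒ p = 1.
Matching constants: q = -3p + 3q - 4 ⇒ q = \frac{7}{2}.
General: g(n) = A·(3)^n + n + \frac{7}{2}.
Apply g(0) = -5: A + \frac{7}{2} = -5 ⇒ A = - \frac{17}{2}.
So g(n) = - \frac{17 \cdot 3^{n}}{2} + n + \frac{7}{2}.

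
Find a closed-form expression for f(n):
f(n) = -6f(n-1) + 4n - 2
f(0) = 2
First-order linear with linear forcing.
Homogeneous solution: f_h(n) = A·(-6)^n.
Try particular f_p(n) = pn + q. Substituting:
  pn + q = -6(p(n-1) + q) + 4n - 2.
Matching the n-coefficient: p = -6p + 4 ⇒ p = \frac{4}{7}.
Matching constants: q = 6p - 6q - 2 ⇒ q = \frac{10}{49}.
General: f(n) = A·(-6)^n + \frac{4 n}{7} + \frac{10}{49}.
Apply f(0) = 2: A + \frac{10}{49} = 2 ⇒ A = \frac{88}{49}.
So f(n) = \frac{88 \left(-6\right)^{n}}{49} + \frac{4 n}{7} + \frac{10}{49}.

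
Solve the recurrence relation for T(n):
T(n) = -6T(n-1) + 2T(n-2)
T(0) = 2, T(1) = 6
Characteristic equation: x² + 6x - 2 = 0.
Discriminant Δ = (-6)² + 4·(2) = 44.
Roots r₁,₂ = (-6 ± √44)/2, so r₁ = -3 + \sqrt{11}, r₂ = - \sqrt{11} - 3.
General solution: T(n) = A·r₁^n + B·r₂^n.
From the initial conditions, A + B = 2 and r₁A + r₂B = 6.
Since r₁ - r₂ = √44: A = (6 - (2)r₂)/√44 = 1 + \frac{6 \sqrt{11}}{11}, and B = 2 - A = 1 - \frac{6 \sqrt{11}}{11}.
So T(n) = \left(1 + \frac{6 \sqrt{11}}{11}\right)\left(-3 + \sqrt{11}\right)^n + \left(1 - \frac{6 \sqrt{11}}{11}\right)\left(- \sqrt{11} - 3\right)^n.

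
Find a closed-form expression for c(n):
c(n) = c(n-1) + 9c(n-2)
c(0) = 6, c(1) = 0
Characteristic equation: x² - x - 9 = 0.
Discriminant Δ = (1)² + 4·(9) = 37.
Roots r₁,₂ = (1 ± √37)/2, so r₁ = \frac{1}{2} + \frac{\sqrt{37}}{2}, r₂ = \frac{1}{2} - \frac{\sqrt{37}}{2}.
General solution: c(n) = A·r₁^n + B·r₂^n.
From the initial conditions, A + B = 6 and r₁A + r₂B = 0.
Since r₁ - r₂ = √37: A = (0 - (6)r₂)/√37 = 3 - \frac{3 \sqrt{37}}{37}, and B = 6 - A = \frac{3 \sqrt{37}}{37} + 3.
So c(n) = \left(3 - \frac{3 \sqrt{37}}{37}\right)\left(\frac{1}{2} + \frac{\sqrt{37}}{2}\right)^n + \left(\frac{3 \sqrt{37}}{37} + 3\right)\left(\frac{1}{2} - \frac{\sqrt{37}}{2}\right)^n.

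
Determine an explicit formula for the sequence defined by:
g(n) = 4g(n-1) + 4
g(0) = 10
First-order linear non-homogeneous.
Homogeneous solution: g_h(n) = A·(4)^n.
Try constant particular solution g_p = K: K = 4K + 4 ⇒ K = - \frac{4}{3}.
General: g(n) = A·(4)^n - \frac{4}{3}.
Apply g(0) = 10: A - \frac{4}{3} = 10 ⇒ A = \frac{34}{3}.
So g(n) = \frac{34 \cdot 4^{n}}{3} - \frac{4}{3}.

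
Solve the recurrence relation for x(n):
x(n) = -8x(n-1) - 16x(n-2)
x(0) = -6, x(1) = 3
Characteristic equation: x² + 8x + 16 = 0, which is (x - (-4))².
Repeated root r = -4.
General solution: x(n) = (A + Bn)·(-4)^n.
From x(0) = -6: A = -6.
From x(1) = 3: (A + B)·(-4) = 3 ⇒ B = \frac{21}{4}.
So x(n) = \left(\frac{21 n}{4} - 6\right) \cdot (-4)^n.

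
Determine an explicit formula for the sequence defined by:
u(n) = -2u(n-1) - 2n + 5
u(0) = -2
First-order linear with linear forcing.
Homogeneous solution: u_h(n) = A·(-2)^n.
Try particular u_p(n) = pn + q. Substituting:
  pn + q = -2(p(n-1) + q) - 2n + 5.
Matching the n-coefficient: p = -2p - 2 ⇒ p = - \frac{2}{3}.
Matching constants: q = 2p - 2q + 5 ⇒ q = \frac{11}{9}.
General: u(n) = A·(-2)^n - \frac{2 n}{3} + \frac{11}{9}.
Apply u(0) = -2: A + \frac{11}{9} = -2 ⇒ A = - \frac{29}{9}.
So u(n) = - \frac{29 \left(-2\right)^{n}}{9} - \frac{2 n}{3} + \frac{11}{9}.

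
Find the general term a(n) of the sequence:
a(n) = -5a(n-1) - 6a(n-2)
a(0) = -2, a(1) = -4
Characteristic equation: x² + 5x + 6 = 0, which factors as (x - (-3))(x - (-2)) = 0.
Roots r₁ = -3, r₂ = -2 (distinct).
General solution: a(n) = A·(-3)^n + B·(-2)^n.
From a(0) = -2: A + B = -2.
From a(1) = -4: -3A - 2B = -4.
Solving: A = 8, B = -10.
So a(n) = - 10 \left(-2\right)^{n} + 8 \left(-3\right)^{n}.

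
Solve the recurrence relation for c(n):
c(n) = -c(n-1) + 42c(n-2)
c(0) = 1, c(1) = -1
Characteristic equation: x² + x - 42 = 0, which factors as (x - (6))(x - (-7)) = 0.
Roots r₁ = 6, r₂ = -7 (distinct).
General solution: c(n) = A·(6)^n + B·(-7)^n.
From c(0) = 1: A + B = 1.
From c(1) = -1: 6A - 7B = -1.
Solving: A = \frac{6}{13}, B = \frac{7}{13}.
So c(n) = \frac{7 \left(-7\right)^{n}}{13} + \frac{6 \cdot 6^{n}}{13}.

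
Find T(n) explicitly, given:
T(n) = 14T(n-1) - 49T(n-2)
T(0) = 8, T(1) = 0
Characteristic equation: x² - 14x + 49 = 0, which is (x - (7))².
Repeated root r = 7.
General solution: T(n) = (A + Bn)·(7)^n.
From T(0) = 8: A = 8.
From T(1) = 0: (A + B)·(7) = 0 ⇒ B = -8.
So T(n) = \left(8 - 8 n\right) \cdot (7)^n.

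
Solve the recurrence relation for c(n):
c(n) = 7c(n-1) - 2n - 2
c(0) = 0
First-order linear with linear forcing.
Homogeneous solution: c_h(n) = A·(7)^n.
Try particular c_p(n) = pn + q. Substituting:
  pn + q = 7(p(n-1) + q) - 2n - 2.
Matching the n-coefficient: p = 7p - 2 ⇒ p = \frac{1}{3}.
Matching constants: q = -7p + 7q - 2 ⇒ q = \frac{13}{18}.
General: c(n) = A·(7)^n + \frac{n}{3} + \frac{13}{18}.
Apply c(0) = 0: A + \frac{13}{18} = 0 ⇒ A = - \frac{13}{18}.
So c(n) = - \frac{13 \cdot 7^{n}}{18} + \frac{n}{3} + \frac{13}{18}.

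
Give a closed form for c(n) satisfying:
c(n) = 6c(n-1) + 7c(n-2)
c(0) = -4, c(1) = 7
Characteristic equation: x² - 6x - 7 = 0, which factors as (x - (7))(x - (-1)) = 0.
Roots r₁ = 7, r₂ = -1 (distinct).
General solution: c(n) = A·(7)^n + B·(-1)^n.
From c(0) = -4: A + B = -4.
From c(1) = 7: 7A - B = 7.
Solving: A = \frac{3}{8}, B = - \frac{35}{8}.
So c(n) = - \frac{35 \left(-1\right)^{n}}{8} + \frac{3 \cdot 7^{n}}{8}.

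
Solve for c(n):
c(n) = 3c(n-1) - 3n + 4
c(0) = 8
First-order linear with linear forcing.
Homogeneous solution: c_h(n) = A·(3)^n.
Try particular c_p(n) = pn + q. Substituting:
  pn + q = 3(p(n-1) + q) - 3n + 4.
Matching the n-coefficient: p = 3p - 3 ⇒ p = \frac{3}{2}.
Matching constants: q = -3p + 3q + 4 ⇒ q = \frac{1}{4}.
General: c(n) = A·(3)^n + \frac{3 n}{2} + \frac{1}{4}.
Apply c(0) = 8: A + \frac{1}{4} = 8 ⇒ A = \frac{31}{4}.
So c(n) = \frac{31 \cdot 3^{n}}{4} + \frac{3 n}{2} + \frac{1}{4}.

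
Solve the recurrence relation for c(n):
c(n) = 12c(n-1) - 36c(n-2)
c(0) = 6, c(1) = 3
Characteristic equation: x² - 12x + 36 = 0, which is (x - (6))².
Repeated root r = 6.
General solution: c(n) = (A + Bn)·(6)^n.
From c(0) = 6: A = 6.
From c(1) = 3: (A + B)·(6) = 3 ⇒ B = - \frac{11}{2}.
So c(n) = \left(6 - \frac{11 n}{2}\right) \cdot (6)^n.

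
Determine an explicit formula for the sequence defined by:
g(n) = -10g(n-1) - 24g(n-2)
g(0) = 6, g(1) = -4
Characteristic equation: x² + 10x + 24 = 0, which factors as (x - (-4))(x - (-6)) = 0.
Roots r₁ = -4, r₂ = -6 (distinct).
General solution: g(n) = A·(-4)^n + B·(-6)^n.
From g(0) = 6: A + B = 6.
From g(1) = -4: -4A - 6B = -4.
Solving: A = 16, B = -10.
So g(n) = 16 \left(-4\right)^{n} - 10 \left(-6\right)^{n}.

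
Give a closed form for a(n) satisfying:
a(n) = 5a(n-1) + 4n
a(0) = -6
First-order linear with linear forcing.
Homogeneous solution: a_h(n) = A·(5)^n.
Try particular a_p(n) = pn + q. Substituting:
  pn + q = 5(p(n-1) + q) + 4n.
Matching the n-coefficient: p = 5p + 4 ⇒ p = -1.
Matching constants: q = -5p + 5q ⇒ q = - \frac{5}{4}.
General: a(n) = A·(5)^n - n - \frac{5}{4}.
Apply a(0) = -6: A - \frac{5}{4} = -6 ⇒ A = - \frac{19}{4}.
So a(n) = - \frac{19 \cdot 5^{n}}{4} - n - \frac{5}{4}.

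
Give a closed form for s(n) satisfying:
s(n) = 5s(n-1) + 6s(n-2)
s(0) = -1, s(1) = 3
Characteristic equation: x² - 5x - 6 = 0, which factors as (x - (-1))(x - (6)) = 0.
Roots r₁ = -1, r₂ = 6 (distinct).
General solution: s(n) = A·(-1)^n + B·(6)^n.
From s(0) = -1: A + B = -1.
From s(1) = 3: -A + 6B = 3.
Solving: A = - \frac{9}{7}, B = \frac{2}{7}.
So s(n) = - \frac{9 \left(-1\right)^{n}}{7} + \frac{2 \cdot 6^{n}}{7}.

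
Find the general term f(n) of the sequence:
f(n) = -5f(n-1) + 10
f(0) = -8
First-order linear non-homogeneous.
Homogeneous solution: f_h(n) = A·(-5)^n.
Try constant particular solution f_p = K: K = -5K + 10 ⇒ K = \frac{5}{3}.
General: f(n) = A·(-5)^n + \frac{5}{3}.
Apply f(0) = -8: A + \frac{5}{3} = -8 ⇒ A = - \frac{29}{3}.
So f(n) = \frac{5}{3} - \frac{29 \left(-5\right)^{n}}{3}.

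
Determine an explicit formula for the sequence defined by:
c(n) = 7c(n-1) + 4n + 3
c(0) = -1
First-order linear with linear forcing.
Homogeneous solution: c_h(n) = A·(7)^n.
Try particular c_p(n) = pn + q. Substituting:
  pn + q = 7(p(n-1) + q) + 4n + 3.
Matching the n-coefficient: p = 7p + 4 ⇒ p = - \frac{2}{3}.
Matching constants: q = -7p + 7q + 3 ⇒ q = - \frac{23}{18}.
General: c(n) = A·(7)^n - \frac{2 n}{3} - \frac{23}{18}.
Apply c(0) = -1: A - \frac{23}{18} = -1 ⇒ A = \frac{5}{18}.
So c(n) = \frac{5 \cdot 7^{n}}{18} - \frac{2 n}{3} - \frac{23}{18}.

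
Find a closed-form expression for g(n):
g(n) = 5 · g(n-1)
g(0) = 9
Pure geometric recurrence with ratio 5.
By induction g(n) = g(0) · (5)^n = 9 \cdot 5^{n}.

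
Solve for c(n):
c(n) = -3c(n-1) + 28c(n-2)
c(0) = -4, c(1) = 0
Characteristic equation: x² + 3x - 28 = 0, which factors as (x - (-7))(x - (4)) = 0.
Roots r₁ = -7, r₂ = 4 (distinct).
General solution: c(n) = A·(-7)^n + B·(4)^n.
From c(0) = -4: A + B = -4.
From c(1) = 0: -7A + 4B = 0.
Solving: A = - \frac{16}{11}, B = - \frac{28}{11}.
So c(n) = - \frac{16 \left(-7\right)^{n}}{11} - \frac{28 \cdot 4^{n}}{11}.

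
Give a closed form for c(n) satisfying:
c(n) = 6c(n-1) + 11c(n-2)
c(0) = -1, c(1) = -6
Characteristic equation: x² - 6x - 11 = 0.
Discriminant Δ = (6)² + 4·(11) = 80.
Roots r₁,₂ = (6 ± √80)/2, so r₁ = 3 + 2 \sqrt{5}, r₂ = 3 - 2 \sqrt{5}.
General solution: c(n) = A·r₁^n + B·r₂^n.
From the initial conditions, A + B = -1 and r₁A + r₂B = -6.
Since r₁ - r₂ = √80: A = (-6 - (-1)r₂)/√80 = - \frac{1}{2} - \frac{3 \sqrt{5}}{20}, and B = -1 - A = - \frac{1}{2} + \frac{3 \sqrt{5}}{20}.
So c(n) = \left(- \frac{1}{2} - \frac{3 \sqrt{5}}{20}\right)\left(3 + 2 \sqrt{5}\right)^n + \left(- \frac{1}{2} + \frac{3 \sqrt{5}}{20}\right)\left(3 - 2 \sqrt{5}\right)^n.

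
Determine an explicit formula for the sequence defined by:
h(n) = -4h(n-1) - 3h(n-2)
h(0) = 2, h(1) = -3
Characteristic equation: x² + 4x + 3 = 0, which factors as (x - (-3))(x - (-1)) = 0.
Roots r₁ = -3, r₂ = -1 (distinct).
General solution: h(n) = A·(-3)^n + B·(-1)^n.
From h(0) = 2: A + B = 2.
From h(1) = -3: -3A - B = -3.
Solving: A = \frac{1}{2}, B = \frac{3}{2}.
So h(n) = \frac{3 \left(-1\right)^{n}}{2} + \frac{\left(-3\right)^{n}}{2}.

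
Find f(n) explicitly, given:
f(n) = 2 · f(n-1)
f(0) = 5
Pure geometric recurrence with ratio 2.
By induction f(n) = f(0) · (2)^n = 5 \cdot 2^{n}.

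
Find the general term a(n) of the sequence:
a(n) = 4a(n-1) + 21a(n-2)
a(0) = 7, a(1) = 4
Characteristic equation: x² - 4x - 21 = 0, which factors as (x - (7))(x - (-3)) = 0.
Roots r₁ = 7, r₂ = -3 (distinct).
General solution: a(n) = A·(7)^n + B·(-3)^n.
From a(0) = 7: A + B = 7.
From a(1) = 4: 7A - 3B = 4.
Solving: A = \frac{5}{2}, B = \frac{9}{2}.
So a(n) = \frac{9 \left(-3\right)^{n}}{2} + \frac{5 \cdot 7^{n}}{2}.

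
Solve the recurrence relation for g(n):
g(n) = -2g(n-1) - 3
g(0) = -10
First-order linear non-homogeneous.
Homogeneous solution: g_h(n) = A·(-2)^n.
Try constant particular solution g_p = K: K = -2K - 3 ⇒ K = -1.
General: g(n) = A·(-2)^n - 1.
Apply g(0) = -10: A - 1 = -10 ⇒ A = -9.
So g(n) = - 9 \left(-2\right)^{n} - 1.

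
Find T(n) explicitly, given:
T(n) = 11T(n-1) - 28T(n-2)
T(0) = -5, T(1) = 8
Characteristic equation: x² - 11x + 28 = 0, which factors as (x - (4))(x - (7)) = 0.
Roots r₁ = 4, r₂ = 7 (distinct).
General solution: T(n) = A·(4)^n + B·(7)^n.
From T(0) = -5: A + B = -5.
From T(1) = 8: 4A + 7B = 8.
Solving: A = - \frac{43}{3}, B = \frac{28}{3}.
So T(n) = - \frac{43 \cdot 4^{n}}{3} + \frac{28 \cdot 7^{n}}{3}.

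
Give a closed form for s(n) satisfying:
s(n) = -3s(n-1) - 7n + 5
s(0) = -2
First-order linear with linear forcing.
Homogeneous solution: s_h(n) = A·(-3)^n.
Try particular s_p(n) = pn + q. Substituting:
  pn + q = -3(p(n-1) + q) - 7n + 5.
Matching the n-coefficient: p = -3p - 7 ⇒ p = - \frac{7}{4}.
Matching constants: q = 3p - 3q + 5 ⇒ q = - \frac{1}{16}.
General: s(n) = A·(-3)^n - \frac{7 n}{4} - \frac{1}{16}.
Apply s(0) = -2: A - \frac{1}{16} = -2 ⇒ A = - \frac{31}{16}.
So s(n) = - \frac{31 \left(-3\right)^{n}}{16} - \frac{7 n}{4} - \frac{1}{16}.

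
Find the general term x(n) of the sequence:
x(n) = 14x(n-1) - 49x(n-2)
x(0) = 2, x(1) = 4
Characteristic equation: x² - 14x + 49 = 0, which is (x - (7))².
Repeated root r = 7.
General solution: x(n) = (A + Bn)·(7)^n.
From x(0) = 2: A = 2.
From x(1) = 4: (A + B)·(7) = 4 ⇒ B = - \frac{10}{7}.
So x(n) = \left(2 - \frac{10 n}{7}\right) \cdot (7)^n.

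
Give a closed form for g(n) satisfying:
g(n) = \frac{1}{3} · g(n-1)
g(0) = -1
Pure geometric recurrence with ratio \frac{1}{3}.
By induction g(n) = g(0) · (\frac{1}{3})^n = - 3^{- n}.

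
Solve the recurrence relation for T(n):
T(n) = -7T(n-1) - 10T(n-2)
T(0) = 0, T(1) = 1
Characteristic equation: x² + 7x + 10 = 0, which factors as (x - (-2))(x - (-5)) = 0.
Roots r₁ = -2, r₂ = -5 (distinct).
General solution: T(n) = A·(-2)^n + B·(-5)^n.
From T(0) = 0: A + B = 0.
From T(1) = 1: -2A - 5B = 1.
Solving: A = \frac{1}{3}, B = - \frac{1}{3}.
So T(n) = \frac{\left(-2\right)^{n}}{3} - \frac{\left(-5\right)^{n}}{3}.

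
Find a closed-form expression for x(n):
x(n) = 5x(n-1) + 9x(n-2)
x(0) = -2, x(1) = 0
Characteristic equation: x² - 5x - 9 = 0.
Discriminant Δ = (5)² + 4·(9) = 61.
Roots r₁,₂ = (5 ± √61)/2, so r₁ = \frac{5}{2} + \frac{\sqrt{61}}{2}, r₂ = \frac{5}{2} - \frac{\sqrt{61}}{2}.
General solution: x(n) = A·r₁^n + B·r₂^n.
From the initial conditions, A + B = -2 and r₁A + r₂B = 0.
Since r₁ - r₂ = √61: A = (0 - (-2)r₂)/√61 = -1 + \frac{5 \sqrt{61}}{61}, and B = -2 - A = -1 - \frac{5 \sqrt{61}}{61}.
So x(n) = \left(-1 + \frac{5 \sqrt{61}}{61}\right)\left(\frac{5}{2} + \frac{\sqrt{61}}{2}\right)^n + \left(-1 - \frac{5 \sqrt{61}}{61}\right)\left(\frac{5}{2} - \frac{\sqrt{61}}{2}\right)^n.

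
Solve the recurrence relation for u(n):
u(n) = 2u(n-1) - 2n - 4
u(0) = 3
First-order linear with linear forcing.
Homogeneous solution: u_h(n) = A·(2)^n.
Try particular u_p(n) = pn + q. Substituting:
  pn + q = 2(p(n-1) + q) - 2n - 4.
Matching the n-coefficient: p = 2p - 2 ⇒ p = 2.
Matching constants: q = -2p + 2q - 4 ⇒ q = 8.
General: u(n) = A·(2)^n + 2 n + 8.
Apply u(0) = 3: A + 8 = 3 ⇒ A = -5.
So u(n) = - 5 \cdot 2^{n} + 2 n + 8.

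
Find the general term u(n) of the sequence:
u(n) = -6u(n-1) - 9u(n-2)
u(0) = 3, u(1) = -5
Characteristic equation: x² + 6x + 9 = 0, which is (x - (-3))².
Repeated root r = -3.
General solution: u(n) = (A + Bn)·(-3)^n.
From u(0) = 3: A = 3.
From u(1) = -5: (A + B)·(-3) = -5 ⇒ B = - \frac{4}{3}.
So u(n) = \left(3 - \frac{4 n}{3}\right) \cdot (-3)^n.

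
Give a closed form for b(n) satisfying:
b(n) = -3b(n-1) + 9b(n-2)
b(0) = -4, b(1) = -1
Characteristic equation: x² + 3x - 9 = 0.
Discriminant Δ = (-3)² + 4·(9) = 45.
Roots r₁,₂ = (-3 ± √45)/2, so r₁ = - \frac{3}{2} + \frac{3 \sqrt{5}}{2}, r₂ = - \frac{3 \sqrt{5}}{2} - \frac{3}{2}.
General solution: b(n) = A·r₁^n + B·r₂^n.
From the initial conditions, A + B = -4 and r₁A + r₂B = -1.
Since r₁ - r₂ = √45: A = (-1 - (-4)r₂)/√45 = -2 - \frac{7 \sqrt{5}}{15}, and B = -4 - A = -2 + \frac{7 \sqrt{5}}{15}.
So b(n) = \left(-2 - \frac{7 \sqrt{5}}{15}\right)\left(- \frac{3}{2} + \frac{3 \sqrt{5}}{2}\right)^n + \left(-2 + \frac{7 \sqrt{5}}{15}\right)\left(- \frac{3 \sqrt{5}}{2} - \frac{3}{2}\right)^n.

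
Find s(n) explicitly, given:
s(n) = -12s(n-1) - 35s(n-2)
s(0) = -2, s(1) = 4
Characteristic equation: x² + 12x + 35 = 0, which factors as (x - (-5))(x - (-7)) = 0.
Roots r₁ = -5, r₂ = -7 (distinct).
General solution: s(n) = A·(-5)^n + B·(-7)^n.
From s(0) = -2: A + B = -2.
From s(1) = 4: -5A - 7B = 4.
Solving: A = -5, B = 3.
So s(n) = - 5 \left(-5\right)^{n} + 3 \left(-7\right)^{n}.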